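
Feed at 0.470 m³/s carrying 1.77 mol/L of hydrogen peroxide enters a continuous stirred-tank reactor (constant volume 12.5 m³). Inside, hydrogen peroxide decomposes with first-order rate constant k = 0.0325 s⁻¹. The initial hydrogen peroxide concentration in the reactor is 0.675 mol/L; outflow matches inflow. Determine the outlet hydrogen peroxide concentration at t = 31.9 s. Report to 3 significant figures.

Species balance: V dC/dt = Q C_in − Q C − k V C.
dC/dt = (Q/V) C_in − (Q/V + k) C; effective rate a = Q/V + k = 0.037600 + 0.0325 = 0.070100 s⁻¹.
C_ss = Q C_in/(Q + kV) = 0.94939 mol/L; C(t) = C_ss + (C₀ − C_ss) e^(−a t).
C(31.9) = 0.94939 + (-0.27439)·e^(−0.070100·31.9) = 0.94939 + (-0.27439)·0.10686 = 0.92006 mol/L.

0.920 mol/L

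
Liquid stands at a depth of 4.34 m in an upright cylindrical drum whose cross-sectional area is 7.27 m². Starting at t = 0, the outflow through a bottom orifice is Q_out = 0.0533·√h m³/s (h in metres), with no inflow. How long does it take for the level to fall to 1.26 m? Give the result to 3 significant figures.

262 s

With no inflow, A dh/dt = −0.0533 √h.
Separate and integrate: 2(√h − √h₀) = −(0.0533/A) t.
t = 2A(√h₀ − √h)/0.0533 = 2·7.27·(√4.34 − √1.26)/0.0533
  = 14.540 × (2.0833 − 1.1225) / 0.0533 = 262.09 s.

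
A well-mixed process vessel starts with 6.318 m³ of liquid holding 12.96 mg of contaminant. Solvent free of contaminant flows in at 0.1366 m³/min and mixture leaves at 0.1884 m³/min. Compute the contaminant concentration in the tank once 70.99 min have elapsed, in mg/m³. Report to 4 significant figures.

Let m(t) be the amount of contaminant. Volume: V(t) = V₀ + (Q_in − Q_out) t = 6.318 − 0.0518000 t; V(70.99) = 2.64072 m³.
Solute balance: dm/dt = 0 − Q_out C = −Q_out m/V(t).
dm/m = −Q_out dt/(V₀ − 0.0518000 t); integrating gives ln(m/m₀) = −(Q_out/(Q_in−Q_out)) ln(V/V₀).
m = m₀ (V₀/V)^(Q_out/(Q_in−Q_out)) = 12.96 × (6.318/2.64072)^(-3.63707) = 0.542844 mg.
C = m/V = 0.542844/2.64072 = 0.205567 mg/m³.

0.2056 mg/m³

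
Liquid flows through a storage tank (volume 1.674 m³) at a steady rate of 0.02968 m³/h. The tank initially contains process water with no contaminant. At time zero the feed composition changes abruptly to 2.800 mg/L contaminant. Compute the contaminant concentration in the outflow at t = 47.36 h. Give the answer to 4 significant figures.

Accumulation = in − out for the solute gives V dC/dt = Q(C_in − C).
Time constant τ = V/Q = 1.674/0.02968 = 56.4016 h.
C approaches C_in exponentially: C(t) = C_in + (C₀ − C_in) e^(−t/τ).
C(47.36) = 2.800 + (0 − 2.800)·e^(−47.36/56.4016) = 2.800 + (-2.80000)·0.431843 = 1.59084 mg/L.

1.591 mg/L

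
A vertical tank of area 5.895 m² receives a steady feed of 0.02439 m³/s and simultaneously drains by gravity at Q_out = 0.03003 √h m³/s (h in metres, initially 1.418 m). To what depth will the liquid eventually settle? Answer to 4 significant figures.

Mass balance (ρ constant): A dh/dt = Q_in − 0.03003 √h. At steady state dh/dt = 0:
Q_in = 0.03003 √h_ss ⇒ √h_ss = 0.02439/0.03003 = 0.812188.
h_ss = 0.812188² = 0.659649 m. (Since h₀ = 1.418 m > h_ss, the level will fall toward this value.)

0.6596 m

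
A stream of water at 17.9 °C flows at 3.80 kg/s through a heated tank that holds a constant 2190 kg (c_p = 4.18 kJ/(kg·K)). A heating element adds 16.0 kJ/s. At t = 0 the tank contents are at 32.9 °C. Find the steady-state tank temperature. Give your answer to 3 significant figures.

18.9 °C

Unsteady energy balance on the tank contents: M c_p dT/dt = ṁ c_p (T_in − T) + 16.0.
At steady state dT/dt = 0 ⇒ T_ss = T_in + Q̇/(ṁ c_p) = 17.9 + 16.0/(3.80·4.18) = 18.907 °C.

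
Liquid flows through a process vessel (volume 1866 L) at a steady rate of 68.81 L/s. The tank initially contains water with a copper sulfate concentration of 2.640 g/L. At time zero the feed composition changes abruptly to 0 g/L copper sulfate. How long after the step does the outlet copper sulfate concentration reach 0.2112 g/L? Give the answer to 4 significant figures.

Species balance: V dC/dt = Q(C_in − C) ⇒ τ = V/Q = 27.1182 s.
C(t) = C_in + (C₀ − C_in) e^(−t/τ). Set C = 0.2112 and solve for t:
e^(−t/τ) = (C − C_in)/(C₀ − C_in) = (0.2112 − 0)/(2.640 − 0) = 0.0800000
t = −τ ln(…) = 27.1182 × 2.52573 = 68.4931 s.

68.49 s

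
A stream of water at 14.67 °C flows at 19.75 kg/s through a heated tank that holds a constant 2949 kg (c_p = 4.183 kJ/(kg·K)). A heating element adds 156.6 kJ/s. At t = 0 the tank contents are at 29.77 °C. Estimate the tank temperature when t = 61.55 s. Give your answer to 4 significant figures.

First-law balance (no shaft work): M c_p dT/dt = ṁ c_p (T_in − T) + 156.6.
τ = M/ṁ = 149.316 s; T_ss = T_in + Q̇/(ṁ c_p) = 14.67 + 156.6/(19.75·4.183) = 16.5656 °C.
T approaches T_ss exponentially: T(t) = T_ss + (T₀ − T_ss) e^(−t/τ).
T(61.55) = 16.5656 + (13.2044)·e^(−61.55/149.316) = 16.5656 + (13.2044)·0.662184 = 25.3093 °C.

25.31 °C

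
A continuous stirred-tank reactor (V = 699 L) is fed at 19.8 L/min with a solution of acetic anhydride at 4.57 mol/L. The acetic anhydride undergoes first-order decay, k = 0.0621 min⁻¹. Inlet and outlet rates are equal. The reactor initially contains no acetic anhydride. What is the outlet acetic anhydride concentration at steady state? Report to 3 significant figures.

1.43 mol/L

Accumulation = in − out − consumed: V dC/dt = Q C_in − Q C − k V C.
Steady state (dC/dt = 0): C_ss = Q C_in/(Q + kV) = C_in/(1 + kV/Q).
C_ss = 19.8·4.57/(19.8 + 0.0621·699) = 90.486/63.208 = 1.4316 mol/L.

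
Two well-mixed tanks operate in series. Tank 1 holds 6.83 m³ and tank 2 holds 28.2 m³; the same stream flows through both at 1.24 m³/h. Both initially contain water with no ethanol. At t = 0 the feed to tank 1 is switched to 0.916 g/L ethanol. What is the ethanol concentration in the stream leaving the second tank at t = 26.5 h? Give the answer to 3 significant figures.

0.541 g/L

Each tank obeys Vᵢ dCᵢ/dt = Q(Cᵢ₋₁ − Cᵢ), so τᵢ = Vᵢ/Q.
τ₁ = 6.83/1.24 = 5.5081 h; τ₂ = 28.2/1.24 = 22.742 h.
Solving the cascade with C₁(0)=C₂(0)=0 gives C₂(t) = C_in[1 − (τ₁ e^(−t/τ₁) − τ₂ e^(−t/τ₂))/(τ₁ − τ₂)].
At t = 26.5: e^(−t/τ₁) = 0.0081387, e^(−t/τ₂) = 0.31185.
C₂ = 0.916·[1 − (5.5081·0.0081387 − 22.742·0.31185)/(-17.234)] = 0.916·0.59109 = 0.54144 g/L.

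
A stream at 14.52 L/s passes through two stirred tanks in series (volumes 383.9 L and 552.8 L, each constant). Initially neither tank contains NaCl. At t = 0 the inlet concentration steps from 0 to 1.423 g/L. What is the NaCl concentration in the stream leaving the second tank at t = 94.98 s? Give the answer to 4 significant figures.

1.128 g/L

Each tank obeys Vᵢ dCᵢ/dt = Q(Cᵢ₋₁ − Cᵢ), so τᵢ = Vᵢ/Q.
τ₁ = 383.9/14.52 = 26.4394 s; τ₂ = 552.8/14.52 = 38.0716 s.
Solving the cascade with C₁(0)=C₂(0)=0 gives C₂(t) = C_in[1 − (τ₁ e^(−t/τ₁) − τ₂ e^(−t/τ₂))/(τ₁ − τ₂)].
At t = 94.98: e^(−t/τ₁) = 0.0275331, e^(−t/τ₂) = 0.0825153.
C₂ = 1.423·[1 − (26.4394·0.0275331 − 38.0716·0.0825153)/(-11.6322)] = 1.423·0.792513 = 1.12775 g/L.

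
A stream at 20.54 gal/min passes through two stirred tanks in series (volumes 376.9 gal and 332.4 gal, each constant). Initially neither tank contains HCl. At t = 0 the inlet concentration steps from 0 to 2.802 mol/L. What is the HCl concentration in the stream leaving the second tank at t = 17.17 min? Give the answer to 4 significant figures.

Time constants: τᵢ = Vᵢ/Q for each well-mixed tank.
τ₁ = 376.9/20.54 = 18.3496 min; τ₂ = 332.4/20.54 = 16.1831 min.
Solving the cascade with C₁(0)=C₂(0)=0 gives C₂(t) = C_in[1 − (τ₁ e^(−t/τ₁) − τ₂ e^(−t/τ₂))/(τ₁ − τ₂)].
At t = 17.17: e^(−t/τ₁) = 0.392304, e^(−t/τ₂) = 0.346114.
C₂ = 2.802·[1 − (18.3496·0.392304 − 16.1831·0.346114)/(2.16650)] = 2.802·0.262671 = 0.736004 mol/L.

0.7360 mol/L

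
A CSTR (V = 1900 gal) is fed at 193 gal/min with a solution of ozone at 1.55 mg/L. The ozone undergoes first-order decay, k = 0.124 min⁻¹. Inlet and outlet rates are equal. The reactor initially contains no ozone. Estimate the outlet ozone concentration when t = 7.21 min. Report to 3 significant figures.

0.561 mg/L

Species balance: V dC/dt = Q C_in − Q C − k V C.
This is linear with rate a = Q/V + k = 0.22558 min⁻¹.
C_ss = Q C_in/(Q + kV) = 0.69797 mg/L; C(t) = C_ss + (C₀ − C_ss) e^(−a t).
C(7.21) = 0.69797 + (-0.69797)·e^(−0.22558·7.21) = 0.69797 + (-0.69797)·0.19663 = 0.56073 mg/L.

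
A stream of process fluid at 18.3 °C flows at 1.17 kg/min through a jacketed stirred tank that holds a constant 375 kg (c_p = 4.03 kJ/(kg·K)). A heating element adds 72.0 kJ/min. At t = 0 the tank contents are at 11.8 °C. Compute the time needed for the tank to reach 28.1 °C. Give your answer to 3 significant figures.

M c_p dT/dt = ṁ c_p (T_in − T) + Q̇.
τ = M/ṁ = 320.51 min; T_ss = T_in + Q̇/(ṁ c_p) = 33.570 °C.
T(t) = T_ss + (T₀ − T_ss) e^(−t/τ). Set T = 28.1:
e^(−t/τ) = (28.1 − 33.570)/(11.8 − 33.570) = 0.25127
t = −320.51 · ln(0.25127) = 442.71 min.

443 min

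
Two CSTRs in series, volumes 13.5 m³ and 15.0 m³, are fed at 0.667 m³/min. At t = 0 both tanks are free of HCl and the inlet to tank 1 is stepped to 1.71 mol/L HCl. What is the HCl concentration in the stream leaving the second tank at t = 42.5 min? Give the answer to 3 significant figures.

Time constants: τᵢ = Vᵢ/Q for each well-mixed tank.
τ₁ = 13.5/0.667 = 20.240 min; τ₂ = 15.0/0.667 = 22.489 min.
Solving the cascade with C₁(0)=C₂(0)=0 gives C₂(t) = C_in[1 − (τ₁ e^(−t/τ₁) − τ₂ e^(−t/τ₂))/(τ₁ − τ₂)].
At t = 42.5: e^(−t/τ₁) = 0.12248, e^(−t/τ₂) = 0.15110.
C₂ = 1.71·[1 − (20.240·0.12248 − 22.489·0.15110)/(-2.2489)] = 1.71·0.59134 = 1.0112 mol/L.

1.01 mol/L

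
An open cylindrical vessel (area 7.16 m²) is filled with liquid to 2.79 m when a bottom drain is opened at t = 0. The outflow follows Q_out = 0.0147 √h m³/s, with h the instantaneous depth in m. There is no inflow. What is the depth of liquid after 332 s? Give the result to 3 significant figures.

1.77 m

With no inflow, A dh/dt = −0.0147 √h.
∫ h^(−1/2) dh = −(0.0147/A) ∫ dt, giving 2√h = 2√h₀ − (0.0147/A) t.
√h = √2.79 − 0.0147·332/(2·7.16) = 1.6703 − 0.34081 = 1.3295.
h = 1.3295² = 1.7676 m.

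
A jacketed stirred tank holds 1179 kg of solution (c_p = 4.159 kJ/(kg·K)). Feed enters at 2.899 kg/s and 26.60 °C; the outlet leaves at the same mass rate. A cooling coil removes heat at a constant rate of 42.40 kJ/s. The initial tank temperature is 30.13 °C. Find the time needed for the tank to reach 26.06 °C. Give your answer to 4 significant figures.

350.5 s

M c_p dT/dt = ṁ c_p (T_in − T) − Q̇.
τ = M/ṁ = 406.692 s; T_ss = T_in − Q̇/(ṁ c_p) = 23.0834 °C.
T(t) = T_ss + (T₀ − T_ss) e^(−t/τ). Set T = 26.06:
e^(−t/τ) = (26.06 − 23.0834)/(30.13 − 23.0834) = 0.422420
t = −406.692 · ln(0.422420) = 350.469 s.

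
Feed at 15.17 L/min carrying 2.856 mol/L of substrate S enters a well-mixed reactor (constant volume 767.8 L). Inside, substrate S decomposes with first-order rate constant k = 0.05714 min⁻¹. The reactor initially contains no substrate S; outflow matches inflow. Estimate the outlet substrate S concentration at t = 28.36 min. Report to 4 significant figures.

0.6509 mol/L

Species balance: V dC/dt = Q C_in − Q C − k V C.
dC/dt = (Q/V) C_in − (Q/V + k) C; effective rate a = Q/V + k = 0.0197577 + 0.05714 = 0.0768977 min⁻¹.
C_ss = Q C_in/(Q + kV) = 0.733807 mol/L; C(t) = C_ss + (C₀ − C_ss) e^(−a t).
C(28.36) = 0.733807 + (-0.733807)·e^(−0.0768977·28.36) = 0.733807 + (-0.733807)·0.112949 = 0.650925 mol/L.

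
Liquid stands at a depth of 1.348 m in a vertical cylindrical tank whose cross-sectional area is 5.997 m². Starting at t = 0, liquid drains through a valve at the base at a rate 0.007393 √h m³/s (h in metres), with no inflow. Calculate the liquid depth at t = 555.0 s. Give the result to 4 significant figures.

With no inflow, A dh/dt = −0.007393 √h.
This is separable: 2 d(√h)/dt = −0.007393/A, so √h = √h₀ − (0.007393/(2A)) t.
√h = √1.348 − 0.007393·555.0/(2·5.997) = 1.16103 − 0.342097 = 0.818937.
h = 0.818937² = 0.670657 m.

0.6707 m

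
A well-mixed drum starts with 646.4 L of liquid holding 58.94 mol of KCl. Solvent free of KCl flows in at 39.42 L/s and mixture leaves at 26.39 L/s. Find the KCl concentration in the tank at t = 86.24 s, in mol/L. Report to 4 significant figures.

Total volume: dV/dt = Q_in − Q_out = 13.0300 L/s, so V(t) = 646.4 + 13.0300 t and V(86.24) = 1770.11 L.
Species balance (pure solvent in): dm/dt = −Q_out · m/V(t).
Separate: dm/m = −Q_out dt/V(t) ⇒ ln(m/m₀) = −(Q_out/(Q_in−Q_out)) ln(V/V₀).
m = m₀ (V₀/V)^(Q_out/(Q_in−Q_out)) = 58.94 × (646.4/1770.11)^(2.02533) = 7.66185 mol.
C = m/V = 7.66185/1770.11 = 0.00432847 mol/L.

0.004328 mol/L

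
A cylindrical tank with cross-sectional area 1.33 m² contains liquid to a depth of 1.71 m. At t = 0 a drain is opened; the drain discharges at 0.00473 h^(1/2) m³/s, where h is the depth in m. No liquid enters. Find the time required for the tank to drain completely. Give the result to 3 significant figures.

735 s

A dh/dt = −Q_out = −0.00473 √h.
∫ h^(−1/2) dh = −(0.00473/A) ∫ dt, giving 2√h = 2√h₀ − (0.00473/A) t.
Tank is empty when √h = 0: t_empty = 2A√h₀/0.00473.
t_empty = 2·1.33·√1.71/0.00473 = 2.6600·1.3077/0.00473 = 735.39 s.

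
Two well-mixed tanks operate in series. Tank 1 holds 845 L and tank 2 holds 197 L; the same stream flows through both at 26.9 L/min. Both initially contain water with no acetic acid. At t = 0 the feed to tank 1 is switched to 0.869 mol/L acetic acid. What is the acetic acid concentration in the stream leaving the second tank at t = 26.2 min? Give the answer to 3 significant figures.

0.384 mol/L

Each tank obeys Vᵢ dCᵢ/dt = Q(Cᵢ₋₁ − Cᵢ), so τᵢ = Vᵢ/Q.
τ₁ = 845/26.9 = 31.413 min; τ₂ = 197/26.9 = 7.3234 min.
Tank 1: C₁ = C_in(1 − e^(−t/τ₁)). Tank 2 (τ₁ ≠ τ₂): C₂ = C_in[1 − (τ₁ e^(−t/τ₁) − τ₂ e^(−t/τ₂))/(τ₁ − τ₂)].
At t = 26.2: e^(−t/τ₁) = 0.43428, e^(−t/τ₂) = 0.027944.
C₂ = 0.869·[1 − (31.413·0.43428 − 7.3234·0.027944)/(24.089)] = 0.869·0.44218 = 0.38426 mol/L.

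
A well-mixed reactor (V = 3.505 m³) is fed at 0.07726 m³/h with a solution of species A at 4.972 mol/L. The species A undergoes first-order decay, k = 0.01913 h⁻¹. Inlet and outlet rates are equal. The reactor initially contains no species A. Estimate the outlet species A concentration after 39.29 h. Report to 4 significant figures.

2.134 mol/L

V dC/dt = Q(C_in − C) − k V C.
This is linear with rate a = Q/V + k = 0.0411728 h⁻¹.
C_ss = Q C_in/(Q + kV) = 2.66187 mol/L; C(t) = C_ss + (C₀ − C_ss) e^(−a t).
C(39.29) = 2.66187 + (-2.66187)·e^(−0.0411728·39.29) = 2.66187 + (-2.66187)·0.198359 = 2.13387 mol/L.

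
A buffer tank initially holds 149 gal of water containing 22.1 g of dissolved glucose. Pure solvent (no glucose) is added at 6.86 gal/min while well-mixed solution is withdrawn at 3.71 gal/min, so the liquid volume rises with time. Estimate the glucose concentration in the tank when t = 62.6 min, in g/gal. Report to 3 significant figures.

Let m(t) be the amount of glucose. Volume: V(t) = V₀ + (Q_in − Q_out) t = 149 + 3.1500 t; V(62.6) = 346.19 gal.
Species balance (pure solvent in): dm/dt = −Q_out · m/V(t).
dm/m = −Q_out dt/(V₀ + 3.1500 t); integrating gives ln(m/m₀) = −(Q_out/(Q_in−Q_out)) ln(V/V₀).
m = m₀ (V₀/V)^(Q_out/(Q_in−Q_out)) = 22.1 × (149/346.19)^(1.1778) = 8.1879 g.
C = m/V = 8.1879/346.19 = 0.023652 g/gal.

0.0237 g/gal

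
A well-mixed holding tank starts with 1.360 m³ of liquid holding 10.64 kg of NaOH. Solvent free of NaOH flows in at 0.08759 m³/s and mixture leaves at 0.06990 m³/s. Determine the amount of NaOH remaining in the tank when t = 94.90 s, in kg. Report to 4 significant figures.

0.4439 kg

Let m(t) be the amount of NaOH. Volume: V(t) = V₀ + (Q_in − Q_out) t = 1.360 + 0.0176900 t; V(94.90) = 3.03878 m³.
Species balance (pure solvent in): dm/dt = −Q_out · m/V(t).
Separate: dm/m = −Q_out dt/V(t) ⇒ ln(m/m₀) = −(Q_out/(Q_in−Q_out)) ln(V/V₀).
m = m₀ (V₀/V)^(Q_out/(Q_in−Q_out)) = 10.64 × (1.360/3.03878)^(3.95138) = 0.443889 kg.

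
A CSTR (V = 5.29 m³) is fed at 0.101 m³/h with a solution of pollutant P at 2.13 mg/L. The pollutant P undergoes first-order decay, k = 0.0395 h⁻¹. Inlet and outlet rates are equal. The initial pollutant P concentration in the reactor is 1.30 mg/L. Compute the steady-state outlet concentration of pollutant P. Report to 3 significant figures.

0.694 mg/L

Accumulation = in − out − consumed: V dC/dt = Q C_in − Q C − k V C.
Steady state (dC/dt = 0): C_ss = Q C_in/(Q + kV) = C_in/(1 + kV/Q).
C_ss = 0.101·2.13/(0.101 + 0.0395·5.29) = 0.21513/0.30995 = 0.69407 mg/L.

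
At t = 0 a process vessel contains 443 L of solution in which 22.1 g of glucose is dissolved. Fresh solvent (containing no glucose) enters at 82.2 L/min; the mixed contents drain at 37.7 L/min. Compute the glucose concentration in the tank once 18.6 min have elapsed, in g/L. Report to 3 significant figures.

Let m(t) be the amount of glucose. Volume: V(t) = V₀ + (Q_in − Q_out) t = 443 + 44.500 t; V(18.6) = 1270.7 L.
No glucose enters, so dm/dt = −Q_out · (m/V).
dm/m = −Q_out dt/(V₀ + 44.500 t); integrating gives ln(m/m₀) = −(Q_out/(Q_in−Q_out)) ln(V/V₀).
m = m₀ (V₀/V)^(Q_out/(Q_in−Q_out)) = 22.1 × (443/1270.7)^(0.84719) = 9.0507 g.
C = m/V = 9.0507/1270.7 = 0.0071226 g/L.

0.00712 g/L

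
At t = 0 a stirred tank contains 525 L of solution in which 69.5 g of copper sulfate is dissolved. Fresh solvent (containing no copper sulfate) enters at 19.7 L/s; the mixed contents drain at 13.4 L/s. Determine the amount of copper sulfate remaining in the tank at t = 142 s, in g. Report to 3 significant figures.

Let m(t) be the amount of copper sulfate. Volume: V(t) = V₀ + (Q_in − Q_out) t = 525 + 6.3000 t; V(142) = 1419.6 L.
Species balance (pure solvent in): dm/dt = −Q_out · m/V(t).
dm/m = −Q_out dt/(V₀ + 6.3000 t); integrating gives ln(m/m₀) = −(Q_out/(Q_in−Q_out)) ln(V/V₀).
m = m₀ (V₀/V)^(Q_out/(Q_in−Q_out)) = 69.5 × (525/1419.6)^(2.1270) = 8.3775 g.

8.38 g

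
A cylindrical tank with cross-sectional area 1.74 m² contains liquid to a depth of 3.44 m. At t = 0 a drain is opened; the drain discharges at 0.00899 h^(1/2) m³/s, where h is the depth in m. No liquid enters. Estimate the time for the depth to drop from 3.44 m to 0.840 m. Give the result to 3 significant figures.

363 s

A dh/dt = −Q_out = −0.00899 √h.
Separate and integrate: 2(√h − √h₀) = −(0.00899/A) t.
t = 2A(√h₀ − √h)/0.00899 = 2·1.74·(√3.44 − √0.840)/0.00899
  = 3.4800 × (1.8547 − 0.91652) / 0.00899 = 363.18 s.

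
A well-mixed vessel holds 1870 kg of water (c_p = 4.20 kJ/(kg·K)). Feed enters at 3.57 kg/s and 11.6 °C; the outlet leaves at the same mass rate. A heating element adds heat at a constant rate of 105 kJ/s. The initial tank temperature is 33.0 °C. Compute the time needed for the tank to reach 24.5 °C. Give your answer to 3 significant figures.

M c_p dT/dt = ṁ c_p (T_in − T) + Q̇.
τ = M/ṁ = 523.81 s; T_ss = T_in + Q̇/(ṁ c_p) = 18.603 °C.
T(t) = T_ss + (T₀ − T_ss) e^(−t/τ). Set T = 24.5:
e^(−t/τ) = (24.5 − 18.603)/(33.0 − 18.603) = 0.40961
t = −523.81 · ln(0.40961) = 467.53 s.

468 s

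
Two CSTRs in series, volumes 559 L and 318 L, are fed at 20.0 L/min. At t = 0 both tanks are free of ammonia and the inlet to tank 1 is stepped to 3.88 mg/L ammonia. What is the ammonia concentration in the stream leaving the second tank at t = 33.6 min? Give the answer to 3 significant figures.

Each tank obeys Vᵢ dCᵢ/dt = Q(Cᵢ₋₁ − Cᵢ), so τᵢ = Vᵢ/Q.
τ₁ = 559/20.0 = 27.950 min; τ₂ = 318/20.0 = 15.900 min.
Solving the cascade with C₁(0)=C₂(0)=0 gives C₂(t) = C_in[1 − (τ₁ e^(−t/τ₁) − τ₂ e^(−t/τ₂))/(τ₁ − τ₂)].
At t = 33.6: e^(−t/τ₁) = 0.30055, e^(−t/τ₂) = 0.12085.
C₂ = 3.88·[1 − (27.950·0.30055 − 15.900·0.12085)/(12.050)] = 3.88·0.46234 = 1.7939 mg/L.

1.79 mg/L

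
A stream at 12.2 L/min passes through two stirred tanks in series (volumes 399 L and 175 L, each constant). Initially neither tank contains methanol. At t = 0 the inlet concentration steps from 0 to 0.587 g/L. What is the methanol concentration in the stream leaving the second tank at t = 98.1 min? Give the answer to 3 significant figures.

0.535 g/L

Each tank obeys Vᵢ dCᵢ/dt = Q(Cᵢ₋₁ − Cᵢ), so τᵢ = Vᵢ/Q.
τ₁ = 399/12.2 = 32.705 min; τ₂ = 175/12.2 = 14.344 min.
Solving the cascade with C₁(0)=C₂(0)=0 gives C₂(t) = C_in[1 − (τ₁ e^(−t/τ₁) − τ₂ e^(−t/τ₂))/(τ₁ − τ₂)].
At t = 98.1: e^(−t/τ₁) = 0.049810, e^(−t/τ₂) = 0.0010712.
C₂ = 0.587·[1 − (32.705·0.049810 − 14.344·0.0010712)/(18.361)] = 0.587·0.91211 = 0.53541 g/L.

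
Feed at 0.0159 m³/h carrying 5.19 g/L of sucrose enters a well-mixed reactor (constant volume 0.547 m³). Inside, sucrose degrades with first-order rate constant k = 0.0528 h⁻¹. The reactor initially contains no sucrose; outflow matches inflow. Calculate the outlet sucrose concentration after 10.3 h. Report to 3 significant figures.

1.05 g/L

Accumulation = in − out − consumed: V dC/dt = Q C_in − Q C − k V C.
dC/dt = (Q/V) C_in − (Q/V + k) C; effective rate a = Q/V + k = 0.029068 + 0.0528 = 0.081868 h⁻¹.
C_ss = Q C_in/(Q + kV) = 1.8427 g/L; C(t) = C_ss + (C₀ − C_ss) e^(−a t).
C(10.3) = 1.8427 + (-1.8427)·e^(−0.081868·10.3) = 1.8427 + (-1.8427)·0.43032 = 1.0498 g/L.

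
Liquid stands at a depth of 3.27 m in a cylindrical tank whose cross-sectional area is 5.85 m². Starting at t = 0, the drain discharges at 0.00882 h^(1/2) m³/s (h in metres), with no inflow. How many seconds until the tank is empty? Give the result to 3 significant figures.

With no inflow, A dh/dt = −0.00882 √h.
Separate and integrate: 2(√h − √h₀) = −(0.00882/A) t.
Set h = 0: 2√h₀ = (0.00882/A) t_empty ⇒ t_empty = 2A√h₀/0.00882.
t_empty = 2·5.85·√3.27/0.00882 = 11.700·1.8083/0.00882 = 2398.8 s.

2400 s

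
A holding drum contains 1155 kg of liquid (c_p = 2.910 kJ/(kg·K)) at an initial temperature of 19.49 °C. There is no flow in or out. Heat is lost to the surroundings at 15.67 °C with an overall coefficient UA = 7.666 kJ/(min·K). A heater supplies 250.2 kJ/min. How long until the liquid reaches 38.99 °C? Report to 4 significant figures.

Lumped-capacitance energy balance: M c_p dT/dt = UA(T_amb − T) + Q̇.
τ = M c_p/UA = 438.436 min; T_ss = T_amb + Q̇/UA = 15.67 + 250.2/7.666 = 48.3076 °C.
T(t) = T_ss + (T₀ − T_ss)e^(−t/τ); set T = 38.99:
t = −τ ln[(T − T_ss)/(T₀ − T_ss)] = −438.436 · ln(0.323331) = 495.029 min.

495.0 min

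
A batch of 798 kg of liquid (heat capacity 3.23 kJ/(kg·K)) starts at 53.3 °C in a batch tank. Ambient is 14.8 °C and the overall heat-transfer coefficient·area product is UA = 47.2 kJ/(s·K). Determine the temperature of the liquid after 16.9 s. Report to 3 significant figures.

Lumped-capacitance energy balance: M c_p dT/dt = UA(T_amb − T).
dT/dt = (T_ss − T)/τ with T_ss = T_amb = 14.800 °C, τ = M c_p/UA = 798·3.23/47.2 = 54.609 s.
Integrating: T(t) = T_ss + (T₀ − T_ss) e^(−t/τ).
T(16.9) = 14.800 + (38.500)·0.73383 = 43.053 °C.

43.1 °C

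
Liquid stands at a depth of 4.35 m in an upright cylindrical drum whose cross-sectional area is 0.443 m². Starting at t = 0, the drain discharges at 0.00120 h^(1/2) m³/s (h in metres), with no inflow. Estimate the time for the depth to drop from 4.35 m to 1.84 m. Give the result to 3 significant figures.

538 s

Mass balance (ρ constant): A dh/dt = −0.00120 √h.
Separate and integrate: 2(√h − √h₀) = −(0.00120/A) t.
t = 2A(√h₀ − √h)/0.00120 = 2·0.443·(√4.35 − √1.84)/0.00120
  = 0.88600 × (2.0857 − 1.3565) / 0.00120 = 538.39 s.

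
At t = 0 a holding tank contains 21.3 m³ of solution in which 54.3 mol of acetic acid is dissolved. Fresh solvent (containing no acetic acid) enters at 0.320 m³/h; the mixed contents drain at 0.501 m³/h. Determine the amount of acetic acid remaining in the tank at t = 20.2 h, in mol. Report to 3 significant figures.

Total volume: dV/dt = Q_in − Q_out = -0.18100 m³/h, so V(t) = 21.3 − 0.18100 t and V(20.2) = 17.644 m³.
Solute balance: dm/dt = 0 − Q_out C = −Q_out m/V(t).
dm/m = −Q_out dt/(V₀ − 0.18100 t); integrating gives ln(m/m₀) = −(Q_out/(Q_in−Q_out)) ln(V/V₀).
m = m₀ (V₀/V)^(Q_out/(Q_in−Q_out)) = 54.3 × (21.3/17.644)^(-2.7680) = 32.242 mol.

32.2 mol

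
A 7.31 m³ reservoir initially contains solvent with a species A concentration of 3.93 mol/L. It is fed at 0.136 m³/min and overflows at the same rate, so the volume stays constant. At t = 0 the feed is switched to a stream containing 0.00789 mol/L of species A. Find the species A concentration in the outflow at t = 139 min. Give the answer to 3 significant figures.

Accumulation = in − out for the solute gives V dC/dt = Q(C_in − C).
So dC/dt = (C_in − C)/τ with τ = V/Q = 7.31/0.136 = 53.750 min.
This is linear first-order; C(t) = C_in + (C₀ − C_in) e^(−t/τ).
C(139) = 0.00789 + (3.93 − 0.00789)·e^(−139/53.750) = 0.00789 + (3.9221)·0.075317 = 0.30329 mol/L.

0.303 mol/L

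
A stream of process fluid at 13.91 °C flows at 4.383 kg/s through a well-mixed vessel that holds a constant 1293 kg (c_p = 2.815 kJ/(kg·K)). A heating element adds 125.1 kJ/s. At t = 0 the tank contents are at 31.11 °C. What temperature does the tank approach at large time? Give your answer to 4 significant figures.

First-law balance (no shaft work): M c_p dT/dt = ṁ c_p (T_in − T) + 125.1.
At steady state dT/dt = 0 ⇒ T_ss = T_in + Q̇/(ṁ c_p) = 13.91 + 125.1/(4.383·2.815) = 24.0493 °C.

24.05 °C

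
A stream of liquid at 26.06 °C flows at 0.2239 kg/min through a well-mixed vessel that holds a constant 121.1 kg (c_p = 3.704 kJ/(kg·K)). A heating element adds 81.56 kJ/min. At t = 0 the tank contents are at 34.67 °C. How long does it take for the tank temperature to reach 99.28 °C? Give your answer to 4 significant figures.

Unsteady energy balance on the tank contents: M c_p dT/dt = ṁ c_p (T_in − T) + 81.56.
τ = M/ṁ = 540.866 min; T_ss = T_in + Q̇/(ṁ c_p) = 124.405 °C.
T(t) = T_ss + (T₀ − T_ss) e^(−t/τ). Set T = 99.28:
e^(−t/τ) = (99.28 − 124.405)/(34.67 − 124.405) = 0.279991
t = −540.866 · ln(0.279991) = 688.522 min.

688.5 min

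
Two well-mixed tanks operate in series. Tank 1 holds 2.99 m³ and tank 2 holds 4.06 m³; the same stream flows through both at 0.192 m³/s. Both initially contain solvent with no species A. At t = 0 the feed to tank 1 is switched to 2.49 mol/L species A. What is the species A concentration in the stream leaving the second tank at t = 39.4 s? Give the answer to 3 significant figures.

Each tank obeys Vᵢ dCᵢ/dt = Q(Cᵢ₋₁ − Cᵢ), so τᵢ = Vᵢ/Q.
τ₁ = 2.99/0.192 = 15.573 s; τ₂ = 4.06/0.192 = 21.146 s.
Solving the cascade with C₁(0)=C₂(0)=0 gives C₂(t) = C_in[1 − (τ₁ e^(−t/τ₁) − τ₂ e^(−t/τ₂))/(τ₁ − τ₂)].
At t = 39.4: e^(−t/τ₁) = 0.079656, e^(−t/τ₂) = 0.15517.
C₂ = 2.49·[1 − (15.573·0.079656 − 21.146·0.15517)/(-5.5729)] = 2.49·0.63383 = 1.5782 mol/L.

1.58 mol/L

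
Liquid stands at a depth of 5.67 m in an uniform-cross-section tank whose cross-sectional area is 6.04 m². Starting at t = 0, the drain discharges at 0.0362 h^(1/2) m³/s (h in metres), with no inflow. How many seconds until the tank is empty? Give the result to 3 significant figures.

Unsteady balance on liquid volume: A dh/dt = −0.0362 √h.
This is separable: 2 d(√h)/dt = −0.0362/A, so √h = √h₀ − (0.0362/(2A)) t.
Tank is empty when √h = 0: t_empty = 2A√h₀/0.0362.
t_empty = 2·6.04·√5.67/0.0362 = 12.080·2.3812/0.0362 = 794.60 s.

795 s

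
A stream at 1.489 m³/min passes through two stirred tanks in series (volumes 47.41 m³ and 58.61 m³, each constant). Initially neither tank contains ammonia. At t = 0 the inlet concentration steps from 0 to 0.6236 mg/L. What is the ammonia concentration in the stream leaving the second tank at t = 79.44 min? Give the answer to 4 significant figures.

Each tank obeys Vᵢ dCᵢ/dt = Q(Cᵢ₋₁ − Cᵢ), so τᵢ = Vᵢ/Q.
τ₁ = 47.41/1.489 = 31.8402 min; τ₂ = 58.61/1.489 = 39.3620 min.
Solving the cascade with C₁(0)=C₂(0)=0 gives C₂(t) = C_in[1 − (τ₁ e^(−t/τ₁) − τ₂ e^(−t/τ₂))/(τ₁ − τ₂)].
At t = 79.44: e^(−t/τ₁) = 0.0824996, e^(−t/τ₂) = 0.132896.
C₂ = 0.6236·[1 − (31.8402·0.0824996 − 39.3620·0.132896)/(-7.52183)] = 0.6236·0.653776 = 0.407695 mg/L.

0.4077 mg/L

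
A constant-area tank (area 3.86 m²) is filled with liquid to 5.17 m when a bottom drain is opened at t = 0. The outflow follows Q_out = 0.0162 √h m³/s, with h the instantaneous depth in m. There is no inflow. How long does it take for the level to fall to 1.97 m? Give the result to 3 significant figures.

415 s

Volume balance on the tank: A dh/dt = −0.0162 √h.
This is separable: 2 d(√h)/dt = −0.0162/A, so √h = √h₀ − (0.0162/(2A)) t.
t = 2A(√h₀ − √h)/0.0162 = 2·3.86·(√5.17 − √1.97)/0.0162
  = 7.7200 × (2.2738 − 1.4036) / 0.0162 = 414.69 s.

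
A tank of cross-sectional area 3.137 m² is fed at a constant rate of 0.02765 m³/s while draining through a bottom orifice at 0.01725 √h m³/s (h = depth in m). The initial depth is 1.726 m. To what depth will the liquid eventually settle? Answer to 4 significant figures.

2.569 m

Volume balance on the tank: A dh/dt = Q_in − 0.01725 √h. At steady state dh/dt = 0:
Q_in = 0.01725 √h_ss ⇒ √h_ss = 0.02765/0.01725 = 1.60290.
h_ss = 1.60290² = 2.56928 m. (Since h₀ = 1.726 m < h_ss, the level will rise toward this value.)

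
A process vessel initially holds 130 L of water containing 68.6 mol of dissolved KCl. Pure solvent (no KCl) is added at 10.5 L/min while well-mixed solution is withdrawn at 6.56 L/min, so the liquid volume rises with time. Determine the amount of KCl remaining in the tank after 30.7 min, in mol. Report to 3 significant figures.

22.9 mol

Let m(t) be the amount of KCl. Volume: V(t) = V₀ + (Q_in − Q_out) t = 130 + 3.9400 t; V(30.7) = 250.96 L.
No KCl enters, so dm/dt = −Q_out · (m/V).
dm/m = −Q_out dt/(V₀ + 3.9400 t); integrating gives ln(m/m₀) = −(Q_out/(Q_in−Q_out)) ln(V/V₀).
m = m₀ (V₀/V)^(Q_out/(Q_in−Q_out)) = 68.6 × (130/250.96)^(1.6650) = 22.946 mol.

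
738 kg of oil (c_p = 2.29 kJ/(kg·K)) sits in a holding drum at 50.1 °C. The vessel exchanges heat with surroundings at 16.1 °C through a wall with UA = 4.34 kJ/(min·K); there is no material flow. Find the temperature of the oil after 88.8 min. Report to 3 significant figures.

Lumped-capacitance energy balance: M c_p dT/dt = UA(T_amb − T).
dT/dt = (T_ss − T)/τ with T_ss = T_amb = 16.100 °C, τ = M c_p/UA = 738·2.29/4.34 = 389.41 min.
This is linear first-order; T(t) = T_ss + (T₀ − T_ss) e^(−t/τ).
T(88.8) = 16.100 + (34.000)·0.79609 = 43.167 °C.

43.2 °C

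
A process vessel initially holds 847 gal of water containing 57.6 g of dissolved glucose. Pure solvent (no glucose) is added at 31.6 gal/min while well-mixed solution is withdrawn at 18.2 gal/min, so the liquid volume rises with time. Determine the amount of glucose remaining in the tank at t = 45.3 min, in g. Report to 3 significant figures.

27.6 g

Total volume: dV/dt = Q_in − Q_out = 13.400 gal/min, so V(t) = 847 + 13.400 t and V(45.3) = 1454.0 gal.
Solute balance: dm/dt = 0 − Q_out C = −Q_out m/V(t).
Separate: dm/m = −Q_out dt/V(t) ⇒ ln(m/m₀) = −(Q_out/(Q_in−Q_out)) ln(V/V₀).
m = m₀ (V₀/V)^(Q_out/(Q_in−Q_out)) = 57.6 × (847/1454.0)^(1.3582) = 27.648 g.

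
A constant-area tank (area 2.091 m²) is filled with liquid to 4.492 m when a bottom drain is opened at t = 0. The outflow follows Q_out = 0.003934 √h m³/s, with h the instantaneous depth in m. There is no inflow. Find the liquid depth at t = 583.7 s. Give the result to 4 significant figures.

2.466 m

With no inflow, A dh/dt = −0.003934 √h.
This is separable: 2 d(√h)/dt = −0.003934/A, so √h = √h₀ − (0.003934/(2A)) t.
√h = √4.492 − 0.003934·583.7/(2·2.091) = 2.11943 − 0.549086 = 1.57035.
h = 1.57035² = 2.46599 m.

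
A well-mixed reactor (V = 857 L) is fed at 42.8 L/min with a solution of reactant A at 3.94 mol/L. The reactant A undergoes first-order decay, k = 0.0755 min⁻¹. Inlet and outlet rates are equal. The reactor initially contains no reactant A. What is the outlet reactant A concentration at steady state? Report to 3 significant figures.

V dC/dt = Q(C_in − C) − k V C.
Steady state (dC/dt = 0): C_ss = Q C_in/(Q + kV) = C_in/(1 + kV/Q).
C_ss = 42.8·3.94/(42.8 + 0.0755·857) = 168.63/107.50 = 1.5686 mol/L.

1.57 mol/L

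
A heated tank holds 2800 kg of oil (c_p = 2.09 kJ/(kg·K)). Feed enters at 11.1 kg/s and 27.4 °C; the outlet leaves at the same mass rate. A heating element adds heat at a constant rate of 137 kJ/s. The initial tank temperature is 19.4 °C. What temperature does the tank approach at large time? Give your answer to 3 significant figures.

M c_p dT/dt = ṁ c_p (T_in − T) + Q̇.
At steady state dT/dt = 0 ⇒ T_ss = T_in + Q̇/(ṁ c_p) = 27.4 + 137/(11.1·2.09) = 33.305 °C.

33.3 °C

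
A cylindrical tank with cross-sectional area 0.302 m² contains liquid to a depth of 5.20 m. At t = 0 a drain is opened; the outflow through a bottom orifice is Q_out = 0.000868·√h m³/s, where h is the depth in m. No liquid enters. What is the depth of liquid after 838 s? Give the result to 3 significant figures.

A dh/dt = −Q_out = −0.000868 √h.
∫ h^(−1/2) dh = −(0.000868/A) ∫ dt, giving 2√h = 2√h₀ − (0.000868/A) t.
√h = √5.20 − 0.000868·838/(2·0.302) = 2.2804 − 1.2043 = 1.0761.
h = 1.0761² = 1.1579 m.

1.16 m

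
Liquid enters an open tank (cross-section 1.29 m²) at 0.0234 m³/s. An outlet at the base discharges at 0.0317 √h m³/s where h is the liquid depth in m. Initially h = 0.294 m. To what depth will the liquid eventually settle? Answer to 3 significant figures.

A dh/dt = Q_in − 0.0317 √h. Steady state requires inflow = outflow:
Q_in = 0.0317 √h_ss ⇒ √h_ss = 0.0234/0.0317 = 0.73817.
h_ss = 0.73817² = 0.54490 m. (Since h₀ = 0.294 m < h_ss, the level will rise toward this value.)

0.545 m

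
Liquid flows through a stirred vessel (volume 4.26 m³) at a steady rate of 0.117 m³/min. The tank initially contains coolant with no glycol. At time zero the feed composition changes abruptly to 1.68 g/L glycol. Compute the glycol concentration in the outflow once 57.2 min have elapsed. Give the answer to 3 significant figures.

1.33 g/L

Accumulation = in − out for the solute gives V dC/dt = Q(C_in − C).
Time constant τ = V/Q = 4.26/0.117 = 36.410 min.
This is linear first-order; C(t) = C_in + (C₀ − C_in) e^(−t/τ).
C(57.2) = 1.68 + (0 − 1.68)·e^(−57.2/36.410) = 1.68 + (-1.6800)·0.20784 = 1.3308 g/L.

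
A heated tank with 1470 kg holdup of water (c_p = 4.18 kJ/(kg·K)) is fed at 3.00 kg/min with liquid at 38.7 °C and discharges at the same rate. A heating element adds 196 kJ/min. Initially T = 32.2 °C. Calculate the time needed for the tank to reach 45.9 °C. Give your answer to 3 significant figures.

473 min

First-law balance (no shaft work): M c_p dT/dt = ṁ c_p (T_in − T) + 196.
τ = M/ṁ = 490.00 min; T_ss = T_in + Q̇/(ṁ c_p) = 54.330 °C.
T(t) = T_ss + (T₀ − T_ss) e^(−t/τ). Set T = 45.9:
e^(−t/τ) = (45.9 − 54.330)/(32.2 − 54.330) = 0.38093
t = −490.00 · ln(0.38093) = 472.92 min.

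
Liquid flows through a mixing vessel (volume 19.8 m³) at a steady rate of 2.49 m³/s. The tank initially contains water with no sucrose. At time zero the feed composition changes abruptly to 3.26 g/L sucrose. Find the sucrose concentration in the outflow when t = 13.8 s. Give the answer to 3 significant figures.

2.69 g/L

Accumulation = in − out for the solute gives V dC/dt = Q(C_in − C).
Time constant τ = V/Q = 19.8/2.49 = 7.9518 s.
C approaches C_in exponentially: C(t) = C_in + (C₀ − C_in) e^(−t/τ).
C(13.8) = 3.26 + (0 − 3.26)·e^(−13.8/7.9518) = 3.26 + (-3.2600)·0.17632 = 2.6852 g/L.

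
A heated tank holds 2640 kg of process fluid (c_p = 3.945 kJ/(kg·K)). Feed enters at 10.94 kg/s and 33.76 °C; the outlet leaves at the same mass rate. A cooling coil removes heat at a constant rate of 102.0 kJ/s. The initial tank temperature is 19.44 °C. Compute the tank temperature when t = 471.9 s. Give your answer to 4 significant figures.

29.70 °C

M c_p dT/dt = ṁ c_p (T_in − T) − Q̇.
Rearrange: dT/dt = (T_ss − T)/τ with τ = M/ṁ = 241.316 s and T_ss = T_in − Q̇/(ṁ c_p) = 31.3966 °C.
This is linear first-order; T(t) = T_ss + (T₀ − T_ss) e^(−t/τ).
T(471.9) = 31.3966 + (-11.9566)·e^(−471.9/241.316) = 31.3966 + (-11.9566)·0.141490 = 29.7049 °C.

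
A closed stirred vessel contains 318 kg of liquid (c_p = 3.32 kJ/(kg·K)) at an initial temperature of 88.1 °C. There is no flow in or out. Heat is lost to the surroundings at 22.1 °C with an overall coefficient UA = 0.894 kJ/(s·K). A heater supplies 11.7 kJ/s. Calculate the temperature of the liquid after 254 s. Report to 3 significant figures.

Unsteady energy balance on the tank contents: M c_p dT/dt = −UA(T − T_amb) + Q̇.
dT/dt = (T_ss − T)/τ with T_ss = T_amb + Q̇/UA = 22.1 + 11.7/0.894 = 35.187 °C, τ = M c_p/UA = 318·3.32/0.894 = 1180.9 s.
This is linear first-order; T(t) = T_ss + (T₀ − T_ss) e^(−t/τ).
T(254) = 35.187 + (52.913)·0.80647 = 77.860 °C.

77.9 °C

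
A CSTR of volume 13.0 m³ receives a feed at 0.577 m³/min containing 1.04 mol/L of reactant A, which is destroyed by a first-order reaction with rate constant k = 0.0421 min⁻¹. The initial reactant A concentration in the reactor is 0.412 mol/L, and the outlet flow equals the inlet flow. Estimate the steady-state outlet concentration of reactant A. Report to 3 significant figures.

0.534 mol/L

V dC/dt = Q(C_in − C) − k V C.
At steady state: 0 = Q C_in − (Q + kV) C_ss, so C_ss = Q C_in/(Q + kV).
C_ss = 0.577·1.04/(0.577 + 0.0421·13.0) = 0.60008/1.1243 = 0.53374 mol/L.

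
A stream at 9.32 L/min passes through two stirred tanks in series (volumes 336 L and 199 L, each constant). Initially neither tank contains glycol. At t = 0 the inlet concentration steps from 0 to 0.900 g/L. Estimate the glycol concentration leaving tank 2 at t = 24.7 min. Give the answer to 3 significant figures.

Time constants: τᵢ = Vᵢ/Q for each well-mixed tank.
τ₁ = 336/9.32 = 36.052 min; τ₂ = 199/9.32 = 21.352 min.
Solving the cascade with C₁(0)=C₂(0)=0 gives C₂(t) = C_in[1 − (τ₁ e^(−t/τ₁) − τ₂ e^(−t/τ₂))/(τ₁ − τ₂)].
At t = 24.7: e^(−t/τ₁) = 0.50402, e^(−t/τ₂) = 0.31449.
C₂ = 0.900·[1 − (36.052·0.50402 − 21.352·0.31449)/(14.700)] = 0.900·0.22067 = 0.19860 g/L.

0.199 g/L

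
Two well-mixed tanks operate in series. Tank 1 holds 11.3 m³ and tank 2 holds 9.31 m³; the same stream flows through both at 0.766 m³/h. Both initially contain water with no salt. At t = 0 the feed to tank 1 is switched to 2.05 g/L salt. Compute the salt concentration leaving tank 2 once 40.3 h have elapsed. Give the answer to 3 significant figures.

Species balance on tank i: dCᵢ/dt = (Cᵢ₋₁ − Cᵢ)/τᵢ with τᵢ = Vᵢ/Q.
τ₁ = 11.3/0.766 = 14.752 h; τ₂ = 9.31/0.766 = 12.154 h.
Tank 1: C₁ = C_in(1 − e^(−t/τ₁)). Tank 2 (τ₁ ≠ τ₂): C₂ = C_in[1 − (τ₁ e^(−t/τ₁) − τ₂ e^(−t/τ₂))/(τ₁ − τ₂)].
At t = 40.3: e^(−t/τ₁) = 0.065099, e^(−t/τ₂) = 0.036306.
C₂ = 2.05·[1 − (14.752·0.065099 − 12.154·0.036306)/(2.5979)] = 2.05·0.80019 = 1.6404 g/L.

1.64 g/L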